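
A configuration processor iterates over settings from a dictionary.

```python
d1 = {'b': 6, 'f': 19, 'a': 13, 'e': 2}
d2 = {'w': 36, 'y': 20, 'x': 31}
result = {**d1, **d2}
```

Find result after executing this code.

Step 1: Merge d1 and d2 (d2 values override on key conflicts).
Step 2: d1 has keys ['b', 'f', 'a', 'e'], d2 has keys ['w', 'y', 'x'].
Therefore result = {'b': 6, 'f': 19, 'a': 13, 'e': 2, 'w': 36, 'y': 20, 'x': 31}.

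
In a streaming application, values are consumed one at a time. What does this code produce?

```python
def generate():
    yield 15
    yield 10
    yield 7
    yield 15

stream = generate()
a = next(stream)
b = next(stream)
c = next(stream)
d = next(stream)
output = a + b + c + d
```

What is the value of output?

Step 1: Create generator and consume all values:
  a = next(stream) = 15
  b = next(stream) = 10
  c = next(stream) = 7
  d = next(stream) = 15
Step 2: output = 15 + 10 + 7 + 15 = 47.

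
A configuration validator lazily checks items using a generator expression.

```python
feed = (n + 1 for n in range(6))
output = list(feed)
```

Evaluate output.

Step 1: For each n in range(6), compute n+1:
  n=0: 0+1 = 1
  n=1: 1+1 = 2
  n=2: 2+1 = 3
  n=3: 3+1 = 4
  n=4: 4+1 = 5
  n=5: 5+1 = 6
Therefore output = [1, 2, 3, 4, 5, 6].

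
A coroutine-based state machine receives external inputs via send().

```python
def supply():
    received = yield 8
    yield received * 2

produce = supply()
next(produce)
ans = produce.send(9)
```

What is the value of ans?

Step 1: next(produce) advances to first yield, producing 8.
Step 2: send(9) resumes, received = 9.
Step 3: yield received * 2 = 9 * 2 = 18.
Therefore ans = 18.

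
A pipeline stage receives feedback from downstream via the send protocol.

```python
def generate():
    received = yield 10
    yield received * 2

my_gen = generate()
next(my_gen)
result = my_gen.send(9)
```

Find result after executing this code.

Step 1: next(my_gen) advances to first yield, producing 10.
Step 2: send(9) resumes, received = 9.
Step 3: yield received * 2 = 9 * 2 = 18.
Therefore result = 18.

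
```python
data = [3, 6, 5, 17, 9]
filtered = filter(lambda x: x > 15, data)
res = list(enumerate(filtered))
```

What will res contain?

Step 1: Filter [3, 6, 5, 17, 9] for > 15: [17].
Step 2: enumerate re-indexes from 0: [(0, 17)].
Therefore res = [(0, 17)].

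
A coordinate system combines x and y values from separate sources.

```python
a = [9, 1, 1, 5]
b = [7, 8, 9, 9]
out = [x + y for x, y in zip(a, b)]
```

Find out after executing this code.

Step 1: Add corresponding elements:
  9 + 7 = 16
  1 + 8 = 9
  1 + 9 = 10
  5 + 9 = 14
Therefore out = [16, 9, 10, 14].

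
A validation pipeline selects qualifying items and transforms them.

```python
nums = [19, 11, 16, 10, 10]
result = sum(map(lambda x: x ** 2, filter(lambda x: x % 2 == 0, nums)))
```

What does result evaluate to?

Step 1: Filter even numbers from [19, 11, 16, 10, 10]: [16, 10, 10]
Step 2: Square each: [256, 100, 100]
Step 3: Sum = 456.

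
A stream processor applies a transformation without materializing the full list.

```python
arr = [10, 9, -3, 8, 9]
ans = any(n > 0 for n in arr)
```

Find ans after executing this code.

Step 1: Check n > 0 for each element in [10, 9, -3, 8, 9]:
  10 > 0: True
  9 > 0: True
  -3 > 0: False
  8 > 0: True
  9 > 0: True
Step 2: any() returns True.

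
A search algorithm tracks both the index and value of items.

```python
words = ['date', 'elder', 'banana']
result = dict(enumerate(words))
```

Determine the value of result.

Step 1: enumerate pairs indices with words:
  0 -> 'date'
  1 -> 'elder'
  2 -> 'banana'
Therefore result = {0: 'date', 1: 'elder', 2: 'banana'}.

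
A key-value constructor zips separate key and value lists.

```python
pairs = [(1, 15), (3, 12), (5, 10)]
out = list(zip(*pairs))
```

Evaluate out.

Step 1: zip(*pairs) transposes: unzips [(1, 15), (3, 12), (5, 10)] into separate sequences.
Step 2: First elements: (1, 3, 5), second elements: (15, 12, 10).
Therefore out = [(1, 3, 5), (15, 12, 10)].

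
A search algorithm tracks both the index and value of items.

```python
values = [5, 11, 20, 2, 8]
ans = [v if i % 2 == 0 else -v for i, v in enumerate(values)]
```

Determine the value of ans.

Step 1: For each (i, v), keep v if i is even, negate if odd:
  i=0 (even): keep 5
  i=1 (odd): negate to -11
  i=2 (even): keep 20
  i=3 (odd): negate to -2
  i=4 (even): keep 8
Therefore ans = [5, -11, 20, -2, 8].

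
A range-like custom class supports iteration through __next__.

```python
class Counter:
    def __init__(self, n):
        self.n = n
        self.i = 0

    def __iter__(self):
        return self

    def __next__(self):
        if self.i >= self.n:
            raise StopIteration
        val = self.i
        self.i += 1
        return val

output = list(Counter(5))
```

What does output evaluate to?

Step 1: Counter(5) creates an iterator counting 0 to 4.
Step 2: list() consumes all values: [0, 1, 2, 3, 4].
Therefore output = [0, 1, 2, 3, 4].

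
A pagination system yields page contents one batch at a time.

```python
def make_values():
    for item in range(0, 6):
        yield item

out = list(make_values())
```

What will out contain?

Step 1: The generator yields each value from range(0, 6).
Step 2: list() consumes all yields: [0, 1, 2, 3, 4, 5].
Therefore out = [0, 1, 2, 3, 4, 5].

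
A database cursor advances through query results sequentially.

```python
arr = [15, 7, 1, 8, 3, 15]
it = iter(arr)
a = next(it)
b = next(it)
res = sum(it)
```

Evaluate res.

Step 1: Create iterator over [15, 7, 1, 8, 3, 15].
Step 2: a = next() = 15, b = next() = 7.
Step 3: sum() of remaining [1, 8, 3, 15] = 27.
Therefore res = 27.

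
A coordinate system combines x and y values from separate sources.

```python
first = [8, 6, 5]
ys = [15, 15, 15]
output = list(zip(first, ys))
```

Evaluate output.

Step 1: zip pairs elements at same index:
  Index 0: (8, 15)
  Index 1: (6, 15)
  Index 2: (5, 15)
Therefore output = [(8, 15), (6, 15), (5, 15)].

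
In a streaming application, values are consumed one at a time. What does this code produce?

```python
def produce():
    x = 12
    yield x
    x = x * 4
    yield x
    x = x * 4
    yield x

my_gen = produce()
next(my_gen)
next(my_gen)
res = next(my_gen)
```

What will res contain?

Step 1: Trace through generator execution:
  Yield 1: x starts at 12, yield 12
  Yield 2: x = 12 * 4 = 48, yield 48
  Yield 3: x = 48 * 4 = 192, yield 192
Step 2: First next() gets 12, second next() gets the second value, third next() yields 192.
Therefore res = 192.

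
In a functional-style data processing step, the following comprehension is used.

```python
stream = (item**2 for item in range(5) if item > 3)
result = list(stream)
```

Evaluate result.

Step 1: For range(5), keep item > 3, then square:
  item=0: 0 <= 3, excluded
  item=1: 1 <= 3, excluded
  item=2: 2 <= 3, excluded
  item=3: 3 <= 3, excluded
  item=4: 4 > 3, yield 4**2 = 16
Therefore result = [16].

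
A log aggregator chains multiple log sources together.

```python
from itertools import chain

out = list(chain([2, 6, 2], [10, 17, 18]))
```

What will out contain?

Step 1: chain() concatenates iterables: [2, 6, 2] + [10, 17, 18].
Therefore out = [2, 6, 2, 10, 17, 18].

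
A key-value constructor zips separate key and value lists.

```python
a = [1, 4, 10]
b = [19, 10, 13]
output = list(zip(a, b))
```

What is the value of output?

Step 1: zip pairs elements at same index:
  Index 0: (1, 19)
  Index 1: (4, 10)
  Index 2: (10, 13)
Therefore output = [(1, 19), (4, 10), (10, 13)].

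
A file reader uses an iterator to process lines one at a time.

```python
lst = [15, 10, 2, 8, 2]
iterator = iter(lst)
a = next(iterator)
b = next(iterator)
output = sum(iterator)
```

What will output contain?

Step 1: Create iterator over [15, 10, 2, 8, 2].
Step 2: a = next() = 15, b = next() = 10.
Step 3: sum() of remaining [2, 8, 2] = 12.
Therefore output = 12.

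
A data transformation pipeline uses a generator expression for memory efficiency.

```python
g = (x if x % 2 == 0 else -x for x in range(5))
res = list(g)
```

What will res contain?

Step 1: For each x in range(5), yield x if even, else -x:
  x=0: even, yield 0
  x=1: odd, yield -1
  x=2: even, yield 2
  x=3: odd, yield -3
  x=4: even, yield 4
Therefore res = [0, -1, 2, -3, 4].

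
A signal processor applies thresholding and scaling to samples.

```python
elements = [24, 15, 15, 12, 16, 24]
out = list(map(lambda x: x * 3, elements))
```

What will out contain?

Step 1: Apply lambda x: x * 3 to each element:
  24 -> 72
  15 -> 45
  15 -> 45
  12 -> 36
  16 -> 48
  24 -> 72
Therefore out = [72, 45, 45, 36, 48, 72].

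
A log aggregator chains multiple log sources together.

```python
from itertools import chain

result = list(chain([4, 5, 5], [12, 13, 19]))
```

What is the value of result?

Step 1: chain() concatenates iterables: [4, 5, 5] + [12, 13, 19].
Therefore result = [4, 5, 5, 12, 13, 19].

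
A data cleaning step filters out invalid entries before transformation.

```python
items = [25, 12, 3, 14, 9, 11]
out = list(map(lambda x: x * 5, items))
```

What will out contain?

Step 1: Apply lambda x: x * 5 to each element:
  25 -> 125
  12 -> 60
  3 -> 15
  14 -> 70
  9 -> 45
  11 -> 55
Therefore out = [125, 60, 15, 70, 45, 55].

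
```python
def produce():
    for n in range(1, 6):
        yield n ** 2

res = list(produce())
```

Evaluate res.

Step 1: For each n in range(1, 6), yield n**2:
  n=1: yield 1**2 = 1
  n=2: yield 2**2 = 4
  n=3: yield 3**2 = 9
  n=4: yield 4**2 = 16
  n=5: yield 5**2 = 25
Therefore res = [1, 4, 9, 16, 25].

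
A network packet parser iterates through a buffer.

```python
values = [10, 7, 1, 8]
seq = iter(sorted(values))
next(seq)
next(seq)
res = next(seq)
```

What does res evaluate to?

Step 1: sorted([10, 7, 1, 8]) = [1, 7, 8, 10].
Step 2: Create iterator and skip 2 elements.
Step 3: next() returns 8.
Therefore res = 8.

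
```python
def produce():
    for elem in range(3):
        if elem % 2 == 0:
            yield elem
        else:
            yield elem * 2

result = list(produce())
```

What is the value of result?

Step 1: For each elem in range(3), yield elem if even, else elem*2:
  elem=0 (even): yield 0
  elem=1 (odd): yield 1*2 = 2
  elem=2 (even): yield 2
Therefore result = [0, 2, 2].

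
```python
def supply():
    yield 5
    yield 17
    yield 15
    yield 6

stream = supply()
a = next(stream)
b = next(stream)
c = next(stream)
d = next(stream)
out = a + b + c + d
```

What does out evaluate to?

Step 1: Create generator and consume all values:
  a = next(stream) = 5
  b = next(stream) = 17
  c = next(stream) = 15
  d = next(stream) = 6
Step 2: out = 5 + 17 + 15 + 6 = 43.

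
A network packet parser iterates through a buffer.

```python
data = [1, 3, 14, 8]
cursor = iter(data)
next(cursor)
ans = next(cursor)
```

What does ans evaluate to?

Step 1: Create iterator over [1, 3, 14, 8].
Step 2: next() consumes 1.
Step 3: next() returns 3.
Therefore ans = 3.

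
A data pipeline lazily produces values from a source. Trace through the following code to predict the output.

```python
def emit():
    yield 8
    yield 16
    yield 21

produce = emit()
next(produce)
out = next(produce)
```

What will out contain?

Step 1: emit() creates a generator.
Step 2: next(produce) yields 8 (consumed and discarded).
Step 3: next(produce) yields 16, assigned to out.
Therefore out = 16.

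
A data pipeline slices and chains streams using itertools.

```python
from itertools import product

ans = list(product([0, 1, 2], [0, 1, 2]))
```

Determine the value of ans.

Step 1: product([0, 1, 2], [0, 1, 2]) gives all pairs:
  (0, 0)
  (0, 1)
  (0, 2)
  (1, 0)
  (1, 1)
  (1, 2)
  (2, 0)
  (2, 1)
  (2, 2)
Therefore ans = [(0, 0), (0, 1), (0, 2), (1, 0), (1, 1), (1, 2), (2, 0), (2, 1), (2, 2)].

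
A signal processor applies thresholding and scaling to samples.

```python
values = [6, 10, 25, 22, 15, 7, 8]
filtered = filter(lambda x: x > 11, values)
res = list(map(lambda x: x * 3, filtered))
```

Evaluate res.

Step 1: Filter values for elements > 11:
  6: removed
  10: removed
  25: kept
  22: kept
  15: kept
  7: removed
  8: removed
Step 2: Map x * 3 on filtered [25, 22, 15]:
  25 -> 75
  22 -> 66
  15 -> 45
Therefore res = [75, 66, 45].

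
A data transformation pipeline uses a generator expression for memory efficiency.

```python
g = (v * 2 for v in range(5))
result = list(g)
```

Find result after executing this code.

Step 1: For each v in range(5), compute v*2:
  v=0: 0*2 = 0
  v=1: 1*2 = 2
  v=2: 2*2 = 4
  v=3: 3*2 = 6
  v=4: 4*2 = 8
Therefore result = [0, 2, 4, 6, 8].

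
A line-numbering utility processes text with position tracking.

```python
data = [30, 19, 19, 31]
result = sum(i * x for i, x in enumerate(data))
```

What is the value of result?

Step 1: Compute i * x for each (i, x) in enumerate([30, 19, 19, 31]):
  i=0, x=30: 0*30 = 0
  i=1, x=19: 1*19 = 19
  i=2, x=19: 2*19 = 38
  i=3, x=31: 3*31 = 93
Step 2: sum = 0 + 19 + 38 + 93 = 150.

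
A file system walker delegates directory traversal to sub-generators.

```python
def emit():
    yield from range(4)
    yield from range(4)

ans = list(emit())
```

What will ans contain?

Step 1: Trace yields in order:
  yield 0
  yield 1
  yield 2
  yield 3
  yield 0
  yield 1
  yield 2
  yield 3
Therefore ans = [0, 1, 2, 3, 0, 1, 2, 3].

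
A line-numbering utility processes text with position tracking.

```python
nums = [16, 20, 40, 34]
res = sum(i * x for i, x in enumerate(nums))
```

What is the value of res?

Step 1: Compute i * x for each (i, x) in enumerate([16, 20, 40, 34]):
  i=0, x=16: 0*16 = 0
  i=1, x=20: 1*20 = 20
  i=2, x=40: 2*40 = 80
  i=3, x=34: 3*34 = 102
Step 2: sum = 0 + 20 + 80 + 102 = 202.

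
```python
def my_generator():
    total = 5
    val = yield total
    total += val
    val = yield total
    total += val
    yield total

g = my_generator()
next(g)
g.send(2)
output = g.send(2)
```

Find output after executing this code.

Step 1: next() -> yield total=5.
Step 2: send(2) -> val=2, total = 5+2 = 7, yield 7.
Step 3: send(2) -> val=2, total = 7+2 = 9, yield 9.
Therefore output = 9.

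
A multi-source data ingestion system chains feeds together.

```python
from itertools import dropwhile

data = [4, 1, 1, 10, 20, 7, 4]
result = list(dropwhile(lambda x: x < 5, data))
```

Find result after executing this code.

Step 1: dropwhile drops elements while < 5:
  4 < 5: dropped
  1 < 5: dropped
  1 < 5: dropped
  10: kept (dropping stopped)
Step 2: Remaining elements kept regardless of condition.
Therefore result = [10, 20, 7, 4].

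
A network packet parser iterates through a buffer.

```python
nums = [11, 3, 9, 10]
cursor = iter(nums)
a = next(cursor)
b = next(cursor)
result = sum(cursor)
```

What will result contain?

Step 1: Create iterator over [11, 3, 9, 10].
Step 2: a = next() = 11, b = next() = 3.
Step 3: sum() of remaining [9, 10] = 19.
Therefore result = 19.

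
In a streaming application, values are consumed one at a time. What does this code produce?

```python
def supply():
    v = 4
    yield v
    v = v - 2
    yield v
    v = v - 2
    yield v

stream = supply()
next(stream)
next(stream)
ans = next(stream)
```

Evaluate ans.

Step 1: Trace through generator execution:
  Yield 1: v starts at 4, yield 4
  Yield 2: v = 4 - 2 = 2, yield 2
  Yield 3: v = 2 - 2 = 0, yield 0
Step 2: First next() gets 4, second next() gets the second value, third next() yields 0.
Therefore ans = 0.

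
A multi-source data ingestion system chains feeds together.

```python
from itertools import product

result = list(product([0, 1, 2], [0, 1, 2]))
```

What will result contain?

Step 1: product([0, 1, 2], [0, 1, 2]) gives all pairs:
  (0, 0)
  (0, 1)
  (0, 2)
  (1, 0)
  (1, 1)
  (1, 2)
  (2, 0)
  (2, 1)
  (2, 2)
Therefore result = [(0, 0), (0, 1), (0, 2), (1, 0), (1, 1), (1, 2), (2, 0), (2, 1), (2, 2)].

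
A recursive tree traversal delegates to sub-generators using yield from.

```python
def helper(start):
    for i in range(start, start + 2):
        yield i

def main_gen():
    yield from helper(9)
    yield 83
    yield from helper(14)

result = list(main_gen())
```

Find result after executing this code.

Step 1: main_gen() delegates to helper(9):
  yield 9
  yield 10
Step 2: yield 83
Step 3: Delegates to helper(14):
  yield 14
  yield 15
Therefore result = [9, 10, 83, 14, 15].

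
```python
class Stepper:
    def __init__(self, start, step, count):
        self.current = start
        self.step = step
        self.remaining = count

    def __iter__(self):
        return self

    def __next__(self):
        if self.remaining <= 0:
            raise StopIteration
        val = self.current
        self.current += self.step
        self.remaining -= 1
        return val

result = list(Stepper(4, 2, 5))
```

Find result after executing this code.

Step 1: Stepper starts at 4, increments by 2, for 5 steps:
  Yield 4, then current += 2
  Yield 6, then current += 2
  Yield 8, then current += 2
  Yield 10, then current += 2
  Yield 12, then current += 2
Therefore result = [4, 6, 8, 10, 12].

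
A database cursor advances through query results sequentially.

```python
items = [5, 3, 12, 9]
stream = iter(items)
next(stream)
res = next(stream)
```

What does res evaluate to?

Step 1: Create iterator over [5, 3, 12, 9].
Step 2: next() consumes 5.
Step 3: next() returns 3.
Therefore res = 3.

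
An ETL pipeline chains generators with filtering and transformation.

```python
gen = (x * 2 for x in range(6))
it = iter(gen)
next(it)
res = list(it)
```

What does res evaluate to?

Step 1: Generator produces [0, 2, 4, 6, 8, 10].
Step 2: next(it) consumes first element (0).
Step 3: list(it) collects remaining: [2, 4, 6, 8, 10].
Therefore res = [2, 4, 6, 8, 10].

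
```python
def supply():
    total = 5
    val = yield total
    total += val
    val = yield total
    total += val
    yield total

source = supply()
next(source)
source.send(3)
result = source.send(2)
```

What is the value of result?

Step 1: next() -> yield total=5.
Step 2: send(3) -> val=3, total = 5+3 = 8, yield 8.
Step 3: send(2) -> val=2, total = 8+2 = 10, yield 10.
Therefore result = 10.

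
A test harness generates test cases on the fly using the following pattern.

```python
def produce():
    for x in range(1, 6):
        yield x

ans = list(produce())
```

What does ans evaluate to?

Step 1: The generator yields each value from range(1, 6).
Step 2: list() consumes all yields: [1, 2, 3, 4, 5].
Therefore ans = [1, 2, 3, 4, 5].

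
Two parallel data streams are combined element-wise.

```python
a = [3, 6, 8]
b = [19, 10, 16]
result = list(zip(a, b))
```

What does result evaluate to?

Step 1: zip pairs elements at same index:
  Index 0: (3, 19)
  Index 1: (6, 10)
  Index 2: (8, 16)
Therefore result = [(3, 19), (6, 10), (8, 16)].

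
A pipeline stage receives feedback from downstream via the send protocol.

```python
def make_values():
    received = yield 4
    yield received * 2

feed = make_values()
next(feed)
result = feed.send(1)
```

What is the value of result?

Step 1: next(feed) advances to first yield, producing 4.
Step 2: send(1) resumes, received = 1.
Step 3: yield received * 2 = 1 * 2 = 2.
Therefore result = 2.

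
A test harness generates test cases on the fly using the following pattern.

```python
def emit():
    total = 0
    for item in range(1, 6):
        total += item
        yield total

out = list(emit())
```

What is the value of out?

Step 1: Generator accumulates running sum:
  item=1: total = 1, yield 1
  item=2: total = 3, yield 3
  item=3: total = 6, yield 6
  item=4: total = 10, yield 10
  item=5: total = 15, yield 15
Therefore out = [1, 3, 6, 10, 15].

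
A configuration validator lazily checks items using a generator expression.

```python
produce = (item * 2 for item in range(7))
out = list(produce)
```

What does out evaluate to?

Step 1: For each item in range(7), compute item*2:
  item=0: 0*2 = 0
  item=1: 1*2 = 2
  item=2: 2*2 = 4
  item=3: 3*2 = 6
  item=4: 4*2 = 8
  item=5: 5*2 = 10
  item=6: 6*2 = 12
Therefore out = [0, 2, 4, 6, 8, 10, 12].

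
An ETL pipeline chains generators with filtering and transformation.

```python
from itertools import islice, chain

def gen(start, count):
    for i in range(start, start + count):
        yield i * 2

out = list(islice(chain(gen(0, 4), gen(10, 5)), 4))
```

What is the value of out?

Step 1: gen(0, 4) yields [0, 2, 4, 6].
Step 2: gen(10, 5) yields [20, 22, 24, 26, 28].
Step 3: chain concatenates: [0, 2, 4, 6, 20, 22, 24, 26, 28].
Step 4: islice takes first 4: [0, 2, 4, 6].
Therefore out = [0, 2, 4, 6].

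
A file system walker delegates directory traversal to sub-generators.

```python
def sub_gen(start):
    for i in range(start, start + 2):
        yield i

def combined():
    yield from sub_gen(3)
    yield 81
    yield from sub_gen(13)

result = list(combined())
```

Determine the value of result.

Step 1: combined() delegates to sub_gen(3):
  yield 3
  yield 4
Step 2: yield 81
Step 3: Delegates to sub_gen(13):
  yield 13
  yield 14
Therefore result = [3, 4, 81, 13, 14].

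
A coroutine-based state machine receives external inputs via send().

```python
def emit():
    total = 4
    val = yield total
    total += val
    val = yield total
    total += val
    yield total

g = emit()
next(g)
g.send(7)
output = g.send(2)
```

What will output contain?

Step 1: next() -> yield total=4.
Step 2: send(7) -> val=7, total = 4+7 = 11, yield 11.
Step 3: send(2) -> val=2, total = 11+2 = 13, yield 13.
Therefore output = 13.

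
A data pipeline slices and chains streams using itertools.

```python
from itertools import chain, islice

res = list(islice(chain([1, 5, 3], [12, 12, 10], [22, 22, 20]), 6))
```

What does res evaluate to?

Step 1: chain([1, 5, 3], [12, 12, 10], [22, 22, 20]) = [1, 5, 3, 12, 12, 10, 22, 22, 20].
Step 2: islice takes first 6 elements: [1, 5, 3, 12, 12, 10].
Therefore res = [1, 5, 3, 12, 12, 10].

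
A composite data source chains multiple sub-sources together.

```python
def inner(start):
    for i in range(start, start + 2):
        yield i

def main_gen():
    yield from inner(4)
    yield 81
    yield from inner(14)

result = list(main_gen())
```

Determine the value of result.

Step 1: main_gen() delegates to inner(4):
  yield 4
  yield 5
Step 2: yield 81
Step 3: Delegates to inner(14):
  yield 14
  yield 15
Therefore result = [4, 5, 81, 14, 15].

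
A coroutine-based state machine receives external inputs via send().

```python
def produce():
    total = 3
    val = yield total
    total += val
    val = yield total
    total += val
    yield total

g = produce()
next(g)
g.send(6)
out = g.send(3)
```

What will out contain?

Step 1: next() -> yield total=3.
Step 2: send(6) -> val=6, total = 3+6 = 9, yield 9.
Step 3: send(3) -> val=3, total = 9+3 = 12, yield 12.
Therefore out = 12.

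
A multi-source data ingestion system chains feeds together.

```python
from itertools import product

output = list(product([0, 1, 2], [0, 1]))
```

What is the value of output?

Step 1: product([0, 1, 2], [0, 1]) gives all pairs:
  (0, 0)
  (0, 1)
  (1, 0)
  (1, 1)
  (2, 0)
  (2, 1)
Therefore output = [(0, 0), (0, 1), (1, 0), (1, 1), (2, 0), (2, 1)].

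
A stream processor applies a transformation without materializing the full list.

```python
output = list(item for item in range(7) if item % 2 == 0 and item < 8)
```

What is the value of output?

Step 1: Filter range(7) where item % 2 == 0 and item < 8:
  item=0: both conditions met, included
  item=1: excluded (1 % 2 != 0)
  item=2: both conditions met, included
  item=3: excluded (3 % 2 != 0)
  item=4: both conditions met, included
  item=5: excluded (5 % 2 != 0)
  item=6: both conditions met, included
Therefore output = [0, 2, 4, 6].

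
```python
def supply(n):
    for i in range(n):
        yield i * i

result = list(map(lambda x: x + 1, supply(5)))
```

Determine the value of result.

Step 1: supply(5) yields squares: [0, 1, 4, 9, 16].
Step 2: map adds 1 to each: [1, 2, 5, 10, 17].
Therefore result = [1, 2, 5, 10, 17].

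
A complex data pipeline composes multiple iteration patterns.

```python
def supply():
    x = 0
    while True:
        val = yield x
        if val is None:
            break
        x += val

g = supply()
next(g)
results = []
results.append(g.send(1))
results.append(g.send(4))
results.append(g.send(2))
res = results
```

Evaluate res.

Step 1: next(g) -> yield 0.
Step 2: send(1) -> x = 1, yield 1.
Step 3: send(4) -> x = 5, yield 5.
Step 4: send(2) -> x = 7, yield 7.
Therefore res = [1, 5, 7].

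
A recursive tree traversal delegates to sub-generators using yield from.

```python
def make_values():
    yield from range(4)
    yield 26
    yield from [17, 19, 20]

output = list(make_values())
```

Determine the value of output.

Step 1: Trace yields in order:
  yield 0
  yield 1
  yield 2
  yield 3
  yield 26
  yield 17
  yield 19
  yield 20
Therefore output = [0, 1, 2, 3, 26, 17, 19, 20].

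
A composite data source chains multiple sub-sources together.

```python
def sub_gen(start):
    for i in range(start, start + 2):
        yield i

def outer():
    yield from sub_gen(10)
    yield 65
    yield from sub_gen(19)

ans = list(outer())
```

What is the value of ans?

Step 1: outer() delegates to sub_gen(10):
  yield 10
  yield 11
Step 2: yield 65
Step 3: Delegates to sub_gen(19):
  yield 19
  yield 20
Therefore ans = [10, 11, 65, 19, 20].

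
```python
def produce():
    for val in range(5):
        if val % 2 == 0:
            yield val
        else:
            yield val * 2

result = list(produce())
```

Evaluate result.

Step 1: For each val in range(5), yield val if even, else val*2:
  val=0 (even): yield 0
  val=1 (odd): yield 1*2 = 2
  val=2 (even): yield 2
  val=3 (odd): yield 3*2 = 6
  val=4 (even): yield 4
Therefore result = [0, 2, 2, 6, 4].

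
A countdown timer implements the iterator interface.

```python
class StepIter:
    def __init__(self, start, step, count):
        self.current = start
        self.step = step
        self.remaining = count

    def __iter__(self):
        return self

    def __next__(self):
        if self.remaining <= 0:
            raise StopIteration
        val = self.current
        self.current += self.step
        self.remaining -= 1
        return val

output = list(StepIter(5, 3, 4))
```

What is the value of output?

Step 1: StepIter starts at 5, increments by 3, for 4 steps:
  Yield 5, then current += 3
  Yield 8, then current += 3
  Yield 11, then current += 3
  Yield 14, then current += 3
Therefore output = [5, 8, 11, 14].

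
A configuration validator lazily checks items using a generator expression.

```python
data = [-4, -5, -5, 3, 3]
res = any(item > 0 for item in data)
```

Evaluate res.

Step 1: Check item > 0 for each element in [-4, -5, -5, 3, 3]:
  -4 > 0: False
  -5 > 0: False
  -5 > 0: False
  3 > 0: True
  3 > 0: True
Step 2: any() returns True.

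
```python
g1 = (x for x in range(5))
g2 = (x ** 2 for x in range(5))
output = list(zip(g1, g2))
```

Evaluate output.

Step 1: g1 produces [0, 1, 2, 3, 4].
Step 2: g2 produces [0, 1, 4, 9, 16].
Step 3: zip pairs them: [(0, 0), (1, 1), (2, 4), (3, 9), (4, 16)].
Therefore output = [(0, 0), (1, 1), (2, 4), (3, 9), (4, 16)].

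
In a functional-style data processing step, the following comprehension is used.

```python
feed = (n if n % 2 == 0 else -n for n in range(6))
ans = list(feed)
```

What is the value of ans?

Step 1: For each n in range(6), yield n if even, else -n:
  n=0: even, yield 0
  n=1: odd, yield -1
  n=2: even, yield 2
  n=3: odd, yield -3
  n=4: even, yield 4
  n=5: odd, yield -5
Therefore ans = [0, -1, 2, -3, 4, -5].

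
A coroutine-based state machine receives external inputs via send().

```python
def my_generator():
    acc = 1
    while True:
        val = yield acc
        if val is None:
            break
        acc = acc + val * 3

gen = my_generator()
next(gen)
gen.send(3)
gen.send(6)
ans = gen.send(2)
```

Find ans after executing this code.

Step 1: next() -> yield acc=1.
Step 2: send(3) -> val=3, acc = 1 + 3*3 = 10, yield 10.
Step 3: send(6) -> val=6, acc = 10 + 6*3 = 28, yield 28.
Step 4: send(2) -> val=2, acc = 28 + 2*3 = 34, yield 34.
Therefore ans = 34.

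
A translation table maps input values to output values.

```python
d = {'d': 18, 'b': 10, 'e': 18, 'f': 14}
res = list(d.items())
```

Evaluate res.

Step 1: d.items() returns (key, value) pairs in insertion order.
Therefore res = [('d', 18), ('b', 10), ('e', 18), ('f', 14)].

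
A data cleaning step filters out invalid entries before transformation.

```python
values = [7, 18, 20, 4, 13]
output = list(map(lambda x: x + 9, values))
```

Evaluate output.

Step 1: Apply lambda x: x + 9 to each element:
  7 -> 16
  18 -> 27
  20 -> 29
  4 -> 13
  13 -> 22
Therefore output = [16, 27, 29, 13, 22].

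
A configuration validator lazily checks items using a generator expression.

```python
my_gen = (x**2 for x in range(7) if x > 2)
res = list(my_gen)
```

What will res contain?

Step 1: For range(7), keep x > 2, then square:
  x=0: 0 <= 2, excluded
  x=1: 1 <= 2, excluded
  x=2: 2 <= 2, excluded
  x=3: 3 > 2, yield 3**2 = 9
  x=4: 4 > 2, yield 4**2 = 16
  x=5: 5 > 2, yield 5**2 = 25
  x=6: 6 > 2, yield 6**2 = 36
Therefore res = [9, 16, 25, 36].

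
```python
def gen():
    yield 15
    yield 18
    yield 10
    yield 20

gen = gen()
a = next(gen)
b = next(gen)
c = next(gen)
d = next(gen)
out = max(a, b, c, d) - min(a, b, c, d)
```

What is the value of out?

Step 1: Create generator and consume all values:
  a = next(gen) = 15
  b = next(gen) = 18
  c = next(gen) = 10
  d = next(gen) = 20
Step 2: max = 20, min = 10, out = 20 - 10 = 10.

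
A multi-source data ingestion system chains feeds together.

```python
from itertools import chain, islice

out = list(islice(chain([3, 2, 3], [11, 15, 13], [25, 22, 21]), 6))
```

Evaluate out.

Step 1: chain([3, 2, 3], [11, 15, 13], [25, 22, 21]) = [3, 2, 3, 11, 15, 13, 25, 22, 21].
Step 2: islice takes first 6 elements: [3, 2, 3, 11, 15, 13].
Therefore out = [3, 2, 3, 11, 15, 13].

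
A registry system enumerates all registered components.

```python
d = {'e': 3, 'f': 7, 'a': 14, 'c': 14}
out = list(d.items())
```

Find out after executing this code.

Step 1: d.items() returns (key, value) pairs in insertion order.
Therefore out = [('e', 3), ('f', 7), ('a', 14), ('c', 14)].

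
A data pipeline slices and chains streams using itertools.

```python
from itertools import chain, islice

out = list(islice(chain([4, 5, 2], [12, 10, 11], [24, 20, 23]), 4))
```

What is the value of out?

Step 1: chain([4, 5, 2], [12, 10, 11], [24, 20, 23]) = [4, 5, 2, 12, 10, 11, 24, 20, 23].
Step 2: islice takes first 4 elements: [4, 5, 2, 12].
Therefore out = [4, 5, 2, 12].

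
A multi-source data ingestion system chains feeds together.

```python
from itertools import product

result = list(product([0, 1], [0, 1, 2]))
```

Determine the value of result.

Step 1: product([0, 1], [0, 1, 2]) gives all pairs:
  (0, 0)
  (0, 1)
  (0, 2)
  (1, 0)
  (1, 1)
  (1, 2)
Therefore result = [(0, 0), (0, 1), (0, 2), (1, 0), (1, 1), (1, 2)].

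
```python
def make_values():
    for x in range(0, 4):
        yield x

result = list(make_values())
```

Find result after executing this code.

Step 1: The generator yields each value from range(0, 4).
Step 2: list() consumes all yields: [0, 1, 2, 3].
Therefore result = [0, 1, 2, 3].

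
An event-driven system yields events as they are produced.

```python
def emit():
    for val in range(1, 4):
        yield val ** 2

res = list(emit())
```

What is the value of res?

Step 1: For each val in range(1, 4), yield val**2:
  val=1: yield 1**2 = 1
  val=2: yield 2**2 = 4
  val=3: yield 3**2 = 9
Therefore res = [1, 4, 9].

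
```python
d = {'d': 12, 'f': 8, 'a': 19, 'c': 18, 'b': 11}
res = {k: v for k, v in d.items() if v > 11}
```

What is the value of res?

Step 1: Filter items where value > 11:
  'd': 12 > 11: kept
  'f': 8 <= 11: removed
  'a': 19 > 11: kept
  'c': 18 > 11: kept
  'b': 11 <= 11: removed
Therefore res = {'d': 12, 'a': 19, 'c': 18}.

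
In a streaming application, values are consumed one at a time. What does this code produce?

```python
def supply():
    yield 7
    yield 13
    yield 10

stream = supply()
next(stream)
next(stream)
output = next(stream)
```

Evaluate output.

Step 1: supply() creates a generator.
Step 2: next(stream) yields 7 (consumed and discarded).
Step 3: next(stream) yields 13 (consumed and discarded).
Step 4: next(stream) yields 10, assigned to output.
Therefore output = 10.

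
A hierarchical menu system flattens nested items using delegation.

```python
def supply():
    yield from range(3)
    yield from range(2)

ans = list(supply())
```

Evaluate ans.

Step 1: Trace yields in order:
  yield 0
  yield 1
  yield 2
  yield 0
  yield 1
Therefore ans = [0, 1, 2, 0, 1].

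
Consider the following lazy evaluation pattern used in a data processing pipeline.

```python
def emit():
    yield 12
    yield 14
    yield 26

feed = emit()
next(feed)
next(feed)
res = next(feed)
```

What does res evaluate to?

Step 1: emit() creates a generator.
Step 2: next(feed) yields 12 (consumed and discarded).
Step 3: next(feed) yields 14 (consumed and discarded).
Step 4: next(feed) yields 26, assigned to res.
Therefore res = 26.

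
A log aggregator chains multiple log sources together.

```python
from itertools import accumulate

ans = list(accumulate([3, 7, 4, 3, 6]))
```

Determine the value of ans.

Step 1: accumulate computes running sums:
  + 3 = 3
  + 7 = 10
  + 4 = 14
  + 3 = 17
  + 6 = 23
Therefore ans = [3, 10, 14, 17, 23].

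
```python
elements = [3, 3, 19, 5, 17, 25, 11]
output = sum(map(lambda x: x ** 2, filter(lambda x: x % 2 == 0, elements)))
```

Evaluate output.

Step 1: Filter even numbers from [3, 3, 19, 5, 17, 25, 11]: []
Step 2: Square each: []
Step 3: Sum = 0.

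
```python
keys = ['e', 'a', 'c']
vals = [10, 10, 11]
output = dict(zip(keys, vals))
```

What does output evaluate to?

Step 1: zip pairs keys with values:
  'e' -> 10
  'a' -> 10
  'c' -> 11
Therefore output = {'e': 10, 'a': 10, 'c': 11}.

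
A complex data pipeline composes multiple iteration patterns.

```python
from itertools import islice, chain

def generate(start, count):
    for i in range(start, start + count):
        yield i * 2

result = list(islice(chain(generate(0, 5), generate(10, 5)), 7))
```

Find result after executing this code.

Step 1: generate(0, 5) yields [0, 2, 4, 6, 8].
Step 2: generate(10, 5) yields [20, 22, 24, 26, 28].
Step 3: chain concatenates: [0, 2, 4, 6, 8, 20, 22, 24, 26, 28].
Step 4: islice takes first 7: [0, 2, 4, 6, 8, 20, 22].
Therefore result = [0, 2, 4, 6, 8, 20, 22].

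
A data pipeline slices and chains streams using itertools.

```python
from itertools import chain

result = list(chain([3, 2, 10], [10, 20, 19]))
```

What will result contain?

Step 1: chain() concatenates iterables: [3, 2, 10] + [10, 20, 19].
Therefore result = [3, 2, 10, 10, 20, 19].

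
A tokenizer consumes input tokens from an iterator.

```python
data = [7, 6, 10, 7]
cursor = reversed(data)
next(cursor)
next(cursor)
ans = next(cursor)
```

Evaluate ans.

Step 1: reversed([7, 6, 10, 7]) gives iterator: [7, 10, 6, 7].
Step 2: First next() = 7, second next() = 10.
Step 3: Third next() = 6.
Therefore ans = 6.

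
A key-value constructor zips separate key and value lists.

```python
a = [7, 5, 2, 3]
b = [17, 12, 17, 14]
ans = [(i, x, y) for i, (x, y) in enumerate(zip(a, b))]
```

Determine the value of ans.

Step 1: enumerate(zip(a, b)) gives index with paired elements:
  i=0: (7, 17)
  i=1: (5, 12)
  i=2: (2, 17)
  i=3: (3, 14)
Therefore ans = [(0, 7, 17), (1, 5, 12), (2, 2, 17), (3, 3, 14)].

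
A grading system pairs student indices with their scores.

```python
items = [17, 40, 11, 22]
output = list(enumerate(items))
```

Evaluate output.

Step 1: enumerate pairs each element with its index:
  (0, 17)
  (1, 40)
  (2, 11)
  (3, 22)
Therefore output = [(0, 17), (1, 40), (2, 11), (3, 22)].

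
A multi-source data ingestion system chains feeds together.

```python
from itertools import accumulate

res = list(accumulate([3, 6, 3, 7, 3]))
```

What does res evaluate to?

Step 1: accumulate computes running sums:
  + 3 = 3
  + 6 = 9
  + 3 = 12
  + 7 = 19
  + 3 = 22
Therefore res = [3, 9, 12, 19, 22].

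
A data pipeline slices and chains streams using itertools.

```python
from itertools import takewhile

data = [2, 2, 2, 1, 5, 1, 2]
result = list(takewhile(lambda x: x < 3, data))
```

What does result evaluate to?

Step 1: takewhile stops at first element >= 3:
  2 < 3: take
  2 < 3: take
  2 < 3: take
  1 < 3: take
  5 >= 3: stop
Therefore result = [2, 2, 2, 1].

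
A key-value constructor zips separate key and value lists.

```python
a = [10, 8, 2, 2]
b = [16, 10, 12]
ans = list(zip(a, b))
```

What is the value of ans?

Step 1: zip stops at shortest (len(a)=4, len(b)=3):
  Index 0: (10, 16)
  Index 1: (8, 10)
  Index 2: (2, 12)
Step 2: Last element of a (2) has no pair, dropped.
Therefore ans = [(10, 16), (8, 10), (2, 12)].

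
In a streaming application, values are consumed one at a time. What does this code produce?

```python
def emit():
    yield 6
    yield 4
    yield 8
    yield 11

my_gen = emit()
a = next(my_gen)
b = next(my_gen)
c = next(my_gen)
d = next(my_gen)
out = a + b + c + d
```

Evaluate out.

Step 1: Create generator and consume all values:
  a = next(my_gen) = 6
  b = next(my_gen) = 4
  c = next(my_gen) = 8
  d = next(my_gen) = 11
Step 2: out = 6 + 4 + 8 + 11 = 29.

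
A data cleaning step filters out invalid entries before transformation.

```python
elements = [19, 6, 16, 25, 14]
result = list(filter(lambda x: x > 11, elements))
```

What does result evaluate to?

Step 1: Filter elements > 11:
  19: kept
  6: removed
  16: kept
  25: kept
  14: kept
Therefore result = [19, 16, 25, 14].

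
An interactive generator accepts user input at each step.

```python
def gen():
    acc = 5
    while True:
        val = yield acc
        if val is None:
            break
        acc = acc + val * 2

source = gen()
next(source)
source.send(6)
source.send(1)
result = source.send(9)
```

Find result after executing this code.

Step 1: next() -> yield acc=5.
Step 2: send(6) -> val=6, acc = 5 + 6*2 = 17, yield 17.
Step 3: send(1) -> val=1, acc = 17 + 1*2 = 19, yield 19.
Step 4: send(9) -> val=9, acc = 19 + 9*2 = 37, yield 37.
Therefore result = 37.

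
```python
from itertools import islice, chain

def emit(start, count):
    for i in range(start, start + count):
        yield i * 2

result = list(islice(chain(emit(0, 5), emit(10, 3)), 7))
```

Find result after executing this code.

Step 1: emit(0, 5) yields [0, 2, 4, 6, 8].
Step 2: emit(10, 3) yields [20, 22, 24].
Step 3: chain concatenates: [0, 2, 4, 6, 8, 20, 22, 24].
Step 4: islice takes first 7: [0, 2, 4, 6, 8, 20, 22].
Therefore result = [0, 2, 4, 6, 8, 20, 22].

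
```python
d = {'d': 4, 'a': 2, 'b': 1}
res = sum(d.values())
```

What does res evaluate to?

Step 1: d.values() = [4, 2, 1].
Step 2: sum = 7.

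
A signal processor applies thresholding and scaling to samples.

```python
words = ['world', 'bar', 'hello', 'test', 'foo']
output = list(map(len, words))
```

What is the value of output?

Step 1: Map len() to each word:
  'world' -> 5
  'bar' -> 3
  'hello' -> 5
  'test' -> 4
  'foo' -> 3
Therefore output = [5, 3, 5, 4, 3].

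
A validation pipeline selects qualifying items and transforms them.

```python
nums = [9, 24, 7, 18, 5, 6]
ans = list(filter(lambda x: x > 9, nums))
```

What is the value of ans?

Step 1: Filter elements > 9:
  9: removed
  24: kept
  7: removed
  18: kept
  5: removed
  6: removed
Therefore ans = [24, 18].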